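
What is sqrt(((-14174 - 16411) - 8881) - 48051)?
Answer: I*sqrt(87517) ≈ 295.83*I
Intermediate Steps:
sqrt(((-14174 - 16411) - 8881) - 48051) = sqrt((-30585 - 8881) - 48051) = sqrt(-39466 - 48051) = sqrt(-87517) = I*sqrt(87517)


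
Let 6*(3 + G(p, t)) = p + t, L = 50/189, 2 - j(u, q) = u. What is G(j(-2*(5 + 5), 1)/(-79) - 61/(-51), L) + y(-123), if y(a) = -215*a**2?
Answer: -4953796069895/1522962 ≈ -3.2527e+6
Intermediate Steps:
j(u, q) = 2 - u
L = 50/189 (L = 50*(1/189) = 50/189 ≈ 0.26455)
G(p, t) = -3 + p/6 + t/6 (G(p, t) = -3 + (p + t)/6 = -3 + (p/6 + t/6) = -3 + p/6 + t/6)
G(j(-2*(5 + 5), 1)/(-79) - 61/(-51), L) + y(-123) = (-3 + ((2 - (-2)*(5 + 5))/(-79) - 61/(-51))/6 + (1/6)*(50/189)) - 215*(-123)**2 = (-3 + ((2 - (-2)*10)*(-1/79) - 61*(-1/51))/6 + 25/567) - 215*15129 = (-3 + ((2 - 1*(-20))*(-1/79) + 61/51)/6 + 25/567) - 3252735 = (-3 + ((2 + 20)*(-1/79) + 61/51)/6 + 25/567) - 3252735 = (-3 + (22*(-1/79) + 61/51)/6 + 25/567) - 3252735 = (-3 + (-22/79 + 61/51)/6 + 25/567) - 3252735 = (-3 + (1/6)*(3697/4029) + 25/567) - 3252735 = (-3 + 3697/24174 + 25/567) - 3252735 = -4268825/1522962 - 3252735 = -4953796069895/1522962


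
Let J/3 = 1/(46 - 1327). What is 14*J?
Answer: -2/61 ≈ -0.032787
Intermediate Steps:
J = -1/427 (J = 3/(46 - 1327) = 3/(-1281) = 3*(-1/1281) = -1/427 ≈ -0.0023419)
14*J = 14*(-1/427) = -2/61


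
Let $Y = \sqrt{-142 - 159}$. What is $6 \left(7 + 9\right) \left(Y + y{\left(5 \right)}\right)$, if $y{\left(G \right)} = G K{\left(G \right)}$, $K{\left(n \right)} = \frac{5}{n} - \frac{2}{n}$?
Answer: $288 + 96 i \sqrt{301} \approx 288.0 + 1665.5 i$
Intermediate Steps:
$K{\left(n \right)} = \frac{3}{n}$
$y{\left(G \right)} = 3$ ($y{\left(G \right)} = G \frac{3}{G} = 3$)
$Y = i \sqrt{301}$ ($Y = \sqrt{-301} = i \sqrt{301} \approx 17.349 i$)
$6 \left(7 + 9\right) \left(Y + y{\left(5 \right)}\right) = 6 \left(7 + 9\right) \left(i \sqrt{301} + 3\right) = 6 \cdot 16 \left(3 + i \sqrt{301}\right) = 96 \left(3 + i \sqrt{301}\right) = 288 + 96 i \sqrt{301}$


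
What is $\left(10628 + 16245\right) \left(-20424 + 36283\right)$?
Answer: $426178907$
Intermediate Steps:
$\left(10628 + 16245\right) \left(-20424 + 36283\right) = 26873 \cdot 15859 = 426178907$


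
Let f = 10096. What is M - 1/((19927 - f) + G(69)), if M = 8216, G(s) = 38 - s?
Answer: 80516799/9800 ≈ 8216.0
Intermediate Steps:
M - 1/((19927 - f) + G(69)) = 8216 - 1/((19927 - 1*10096) + (38 - 1*69)) = 8216 - 1/((19927 - 10096) + (38 - 69)) = 8216 - 1/(9831 - 31) = 8216 - 1/9800 = 80516799/9800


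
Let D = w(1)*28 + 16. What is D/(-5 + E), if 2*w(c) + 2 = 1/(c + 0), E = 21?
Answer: ⅛ ≈ 0.12500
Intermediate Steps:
w(c) = -1 + 1/(2*c) (w(c) = -1 + 1/(2*(c + 0)) = -1 + 1/(2*c))
D = 2 (D = ((½ - 1*1)/1)*28 + 16 = (1*(½ - 1))*28 + 16 = (1*(-½))*28 + 16 = -½*28 + 16 = -14 + 16 = 2)
D/(-5 + E) = 2/(-5 + 21) = 2/16 = 2*(1/16) = ⅛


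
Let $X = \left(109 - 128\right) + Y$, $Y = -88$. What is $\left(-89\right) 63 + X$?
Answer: $-5714$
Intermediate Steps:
$X = -107$ ($X = \left(109 - 128\right) - 88 = -19 - 88 = -107$)
$\left(-89\right) 63 + X = \left(-89\right) 63 - 107 = -5607 - 107 = -5714$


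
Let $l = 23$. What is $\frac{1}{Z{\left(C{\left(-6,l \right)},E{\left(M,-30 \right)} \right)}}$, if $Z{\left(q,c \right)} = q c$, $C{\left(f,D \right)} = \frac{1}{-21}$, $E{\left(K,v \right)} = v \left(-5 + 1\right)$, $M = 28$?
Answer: $- \frac{7}{40} \approx -0.175$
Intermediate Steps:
$E{\left(K,v \right)} = - 4 v$ ($E{\left(K,v \right)} = v \left(-4\right) = - 4 v$)
$C{\left(f,D \right)} = - \frac{1}{21}$
$Z{\left(q,c \right)} = c q$
$\frac{1}{Z{\left(C{\left(-6,l \right)},E{\left(M,-30 \right)} \right)}} = \frac{1}{\left(-4\right) \left(-30\right) \left(- \frac{1}{21}\right)} = \frac{1}{120 \left(- \frac{1}{21}\right)} = \frac{1}{- \frac{40}{7}} = - \frac{7}{40}$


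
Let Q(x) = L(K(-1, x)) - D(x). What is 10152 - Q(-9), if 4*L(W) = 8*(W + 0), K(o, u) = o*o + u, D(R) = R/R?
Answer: 10169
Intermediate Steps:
D(R) = 1
K(o, u) = u + o² (K(o, u) = o² + u = u + o²)
L(W) = 2*W (L(W) = (8*(W + 0))/4 = (8*W)/4 = 2*W)
Q(x) = 1 + 2*x (Q(x) = 2*(x + (-1)²) - 1*1 = 2*(x + 1) - 1 = 2*(1 + x) - 1 = (2 + 2*x) - 1 = 1 + 2*x)
10152 - Q(-9) = 10152 - (1 + 2*(-9)) = 10152 - (1 - 18) = 10152 - 1*(-17) = 10152 + 17 = 10169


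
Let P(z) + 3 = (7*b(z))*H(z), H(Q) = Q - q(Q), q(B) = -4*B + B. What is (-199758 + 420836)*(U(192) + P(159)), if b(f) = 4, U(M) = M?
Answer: 3978740766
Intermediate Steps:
q(B) = -3*B
H(Q) = 4*Q (H(Q) = Q - (-3)*Q = Q + 3*Q = 4*Q)
P(z) = -3 + 112*z (P(z) = -3 + (7*4)*(4*z) = -3 + 28*(4*z) = -3 + 112*z)
(-199758 + 420836)*(U(192) + P(159)) = (-199758 + 420836)*(192 + (-3 + 112*159)) = 221078*(192 + (-3 + 17808)) = 221078*(192 + 17805) = 221078*17997 = 3978740766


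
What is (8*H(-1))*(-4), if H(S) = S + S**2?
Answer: 0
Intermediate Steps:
(8*H(-1))*(-4) = (8*(-(1 - 1)))*(-4) = (8*(-1*0))*(-4) = (8*0)*(-4) = 0*(-4) = 0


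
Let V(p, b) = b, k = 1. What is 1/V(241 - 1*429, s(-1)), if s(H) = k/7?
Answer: 7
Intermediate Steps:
s(H) = 1/7
1/V(241 - 1*429, s(-1)) = 1/(1/7) = 7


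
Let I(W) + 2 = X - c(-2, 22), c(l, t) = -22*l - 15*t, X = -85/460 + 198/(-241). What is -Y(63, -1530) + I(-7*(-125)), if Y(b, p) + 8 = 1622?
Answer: -29511073/22172 ≈ -1331.0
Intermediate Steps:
Y(b, p) = 1614 (Y(b, p) = -8 + 1622 = 1614)
X = -22313/22172 (X = -85*1/460 + 198*(-1/241) = -17/92 - 198/241 = -22313/22172 ≈ -1.0064)
I(W) = 6274535/22172 (I(W) = -2 + (-22313/22172 - (-22*(-2) - 15*22)) = -2 + (-22313/22172 - (44 - 330)) = -2 + (-22313/22172 - 1*(-286)) = -2 + (-22313/22172 + 286) = -2 + 6318879/22172 = 6274535/22172)
-Y(63, -1530) + I(-7*(-125)) = -1*1614 + 6274535/22172 = -1614 + 6274535/22172 = -29511073/22172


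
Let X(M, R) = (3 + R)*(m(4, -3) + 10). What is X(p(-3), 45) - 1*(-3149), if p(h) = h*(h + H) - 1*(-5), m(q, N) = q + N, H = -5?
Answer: 3677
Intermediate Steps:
m(q, N) = N + q
p(h) = 5 + h*(-5 + h) (p(h) = h*(h - 5) - 1*(-5) = h*(-5 + h) + 5 = 5 + h*(-5 + h))
X(M, R) = 33 + 11*R (X(M, R) = (3 + R)*((-3 + 4) + 10) = (3 + R)*(1 + 10) = (3 + R)*11 = 33 + 11*R)
X(p(-3), 45) - 1*(-3149) = (33 + 11*45) - 1*(-3149) = (33 + 495) + 3149 = 528 + 3149 = 3677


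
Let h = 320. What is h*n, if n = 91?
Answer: 29120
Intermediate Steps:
h*n = 320*91 = 29120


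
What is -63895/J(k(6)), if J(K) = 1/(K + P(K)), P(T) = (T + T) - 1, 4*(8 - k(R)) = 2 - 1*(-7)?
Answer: -4153175/4 ≈ -1.0383e+6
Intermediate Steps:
k(R) = 23/4 (k(R) = 8 - (2 - 1*(-7))/4 = 8 - (2 + 7)/4 = 8 - ¼*9 = 8 - 9/4 = 23/4)
P(T) = -1 + 2*T (P(T) = 2*T - 1 = -1 + 2*T)
J(K) = 1/(-1 + 3*K) (J(K) = 1/(K + (-1 + 2*K)) = 1/(-1 + 3*K))
-63895/J(k(6)) = -63895/(1/(-1 + 3*(23/4))) = -63895/(1/(-1 + 69/4)) = -63895/(1/(65/4)) = -63895/4/65 = -63895*65/4 = -4153175/4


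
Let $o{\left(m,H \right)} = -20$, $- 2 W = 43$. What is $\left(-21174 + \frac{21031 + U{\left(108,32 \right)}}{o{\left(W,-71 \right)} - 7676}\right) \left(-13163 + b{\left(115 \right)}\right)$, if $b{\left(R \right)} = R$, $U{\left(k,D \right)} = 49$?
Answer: $\frac{132907078052}{481} \approx 2.7631 \cdot 10^{8}$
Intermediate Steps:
$W = - \frac{43}{2}$ ($W = \left(- \frac{1}{2}\right) 43 = - \frac{43}{2} \approx -21.5$)
$\left(-21174 + \frac{21031 + U{\left(108,32 \right)}}{o{\left(W,-71 \right)} - 7676}\right) \left(-13163 + b{\left(115 \right)}\right) = \left(-21174 + \frac{21031 + 49}{-20 - 7676}\right) \left(-13163 + 115\right) = \left(-21174 + \frac{21080}{-7696}\right) \left(-13048\right) = \left(-21174 + 21080 \left(- \frac{1}{7696}\right)\right) \left(-13048\right) = \left(-21174 - \frac{2635}{962}\right) \left(-13048\right) = \left(- \frac{20372023}{962}\right) \left(-13048\right) = \frac{132907078052}{481}$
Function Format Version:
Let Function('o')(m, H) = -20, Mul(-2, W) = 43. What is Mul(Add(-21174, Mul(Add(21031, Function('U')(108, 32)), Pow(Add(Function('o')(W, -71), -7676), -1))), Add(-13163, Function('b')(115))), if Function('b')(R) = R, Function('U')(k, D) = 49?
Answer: Rational(132907078052, 481) ≈ 2.7631e+8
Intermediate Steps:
W = Rational(-43, 2) (W = Mul(Rational(-1, 2), 43) = Rational(-43, 2) ≈ -21.500)
Mul(Add(-21174, Mul(Add(21031, Function('U')(108, 32)), Pow(Add(Function('o')(W, -71), -7676), -1))), Add(-13163, Function('b')(115))) = Mul(Add(-21174, Mul(Add(21031, 49), Pow(Add(-20, -7676), -1))), Add(-13163, 115)) = Mul(Add(-21174, Mul(21080, Pow(-7696, -1))), -13048) = Mul(Add(-21174, Mul(21080, Rational(-1, 7696))), -13048) = Mul(Add(-21174, Rational(-2635, 962)), -13048) = Mul(Rational(-20372023, 962), -13048) = Rational(132907078052, 481)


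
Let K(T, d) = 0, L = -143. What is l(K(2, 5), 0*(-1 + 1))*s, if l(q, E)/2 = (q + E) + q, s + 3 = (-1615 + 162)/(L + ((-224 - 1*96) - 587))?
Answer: 0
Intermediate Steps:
s = -1697/1050 (s = -3 + (-1615 + 162)/(-143 + ((-224 - 1*96) - 587)) = -3 - 1453/(-143 + ((-224 - 96) - 587)) = -3 - 1453/(-143 + (-320 - 587)) = -3 - 1453/(-143 - 907) = -3 - 1453/(-1050) = -3 - 1453*(-1/1050) = -3 + 1453/1050 = -1697/1050 ≈ -1.6162)
l(q, E) = 2*E + 4*q (l(q, E) = 2*((q + E) + q) = 2*((E + q) + q) = 2*(E + 2*q) = 2*E + 4*q)
l(K(2, 5), 0*(-1 + 1))*s = (2*(0*(-1 + 1)) + 4*0)*(-1697/1050) = (2*(0*0) + 0)*(-1697/1050) = (2*0 + 0)*(-1697/1050) = (0 + 0)*(-1697/1050) = 0*(-1697/1050) = 0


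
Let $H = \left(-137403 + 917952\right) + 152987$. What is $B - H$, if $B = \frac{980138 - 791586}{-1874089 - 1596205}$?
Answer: $- \frac{1619822284068}{1735147} \approx -9.3354 \cdot 10^{5}$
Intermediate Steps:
$B = - \frac{94276}{1735147}$ ($B = \frac{188552}{-3470294} = 188552 \left(- \frac{1}{3470294}\right) = - \frac{94276}{1735147} \approx -0.054333$)
$H = 933536$ ($H = 780549 + 152987 = 933536$)
$B - H = - \frac{94276}{1735147} - 933536 = - \frac{1619822284068}{1735147}$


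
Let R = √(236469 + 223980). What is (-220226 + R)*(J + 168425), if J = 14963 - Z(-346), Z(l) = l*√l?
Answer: -2*(91694 + 173*I*√346)*(220226 - 3*√51161) ≈ -4.0262e+10 - 1.413e+9*I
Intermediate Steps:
R = 3*√51161 (R = √460449 = 3*√51161 ≈ 678.56)
Z(l) = l^(3/2)
J = 14963 + 346*I*√346 (J = 14963 - (-346)^(3/2) = 14963 - (-346)*I*√346 = 14963 + 346*I*√346 ≈ 14963.0 + 6436.0*I)
(-220226 + R)*(J + 168425) = (-220226 + 3*√51161)*((14963 + 346*I*√346) + 168425) = (-220226 + 3*√51161)*(183388 + 346*I*√346)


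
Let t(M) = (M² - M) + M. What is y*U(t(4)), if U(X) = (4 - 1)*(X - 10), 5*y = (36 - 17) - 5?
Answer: 252/5 ≈ 50.400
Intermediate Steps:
y = 14/5 (y = ((36 - 17) - 5)/5 = (19 - 5)/5 = (⅕)*14 = 14/5 ≈ 2.8000)
t(M) = M²
U(X) = -30 + 3*X (U(X) = 3*(-10 + X) = -30 + 3*X)
y*U(t(4)) = 14*(-30 + 3*4²)/5 = 14*(-30 + 3*16)/5 = 14*(-30 + 48)/5 = (14/5)*18 = 252/5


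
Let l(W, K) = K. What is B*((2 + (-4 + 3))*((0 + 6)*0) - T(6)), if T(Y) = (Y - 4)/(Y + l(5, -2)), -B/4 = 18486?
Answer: 36972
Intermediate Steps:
B = -73944 (B = -4*18486 = -73944)
T(Y) = (-4 + Y)/(-2 + Y) (T(Y) = (Y - 4)/(Y - 2) = (-4 + Y)/(-2 + Y))
B*((2 + (-4 + 3))*((0 + 6)*0) - T(6)) = -73944*((2 + (-4 + 3))*((0 + 6)*0) - (-4 + 6)/(-2 + 6)) = -73944*((2 - 1)*(6*0) - 2/4) = -73944*(1*0 - 2/4) = -73944*(0 - 1*½) = -73944*(0 - ½) = -73944*(-½) = 36972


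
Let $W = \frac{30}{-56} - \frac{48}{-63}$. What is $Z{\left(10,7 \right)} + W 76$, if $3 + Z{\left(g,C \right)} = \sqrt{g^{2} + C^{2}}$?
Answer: $\frac{298}{21} + \sqrt{149} \approx 26.397$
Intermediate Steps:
$W = \frac{19}{84}$ ($W = 30 \left(- \frac{1}{56}\right) - - \frac{16}{21} = - \frac{15}{28} + \frac{16}{21} = \frac{19}{84} \approx 0.22619$)
$Z{\left(g,C \right)} = -3 + \sqrt{C^{2} + g^{2}}$ ($Z{\left(g,C \right)} = -3 + \sqrt{g^{2} + C^{2}} = -3 + \sqrt{C^{2} + g^{2}}$)
$Z{\left(10,7 \right)} + W 76 = \left(-3 + \sqrt{7^{2} + 10^{2}}\right) + \frac{19}{84} \cdot 76 = \left(-3 + \sqrt{49 + 100}\right) + \frac{361}{21} = \left(-3 + \sqrt{149}\right) + \frac{361}{21} = \frac{298}{21} + \sqrt{149}$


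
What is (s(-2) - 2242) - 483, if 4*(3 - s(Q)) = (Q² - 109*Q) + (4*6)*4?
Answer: -5603/2 ≈ -2801.5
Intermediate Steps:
s(Q) = -21 - Q²/4 + 109*Q/4 (s(Q) = 3 - ((Q² - 109*Q) + (4*6)*4)/4 = 3 - ((Q² - 109*Q) + 24*4)/4 = 3 - ((Q² - 109*Q) + 96)/4 = 3 - (96 + Q² - 109*Q)/4 = 3 + (-24 - Q²/4 + 109*Q/4) = -21 - Q²/4 + 109*Q/4)
(s(-2) - 2242) - 483 = ((-21 - ¼*(-2)² + (109/4)*(-2)) - 2242) - 483 = ((-21 - ¼*4 - 109/2) - 2242) - 483 = ((-21 - 1 - 109/2) - 2242) - 483 = (-153/2 - 2242) - 483 = -4637/2 - 483 = -5603/2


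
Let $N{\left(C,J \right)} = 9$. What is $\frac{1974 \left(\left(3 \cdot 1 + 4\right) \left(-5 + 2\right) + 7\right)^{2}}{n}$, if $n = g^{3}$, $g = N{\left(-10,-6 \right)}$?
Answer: $\frac{128968}{243} \approx 530.73$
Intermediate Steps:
$g = 9$
$n = 729$ ($n = 9^{3} = 729$)
$\frac{1974 \left(\left(3 \cdot 1 + 4\right) \left(-5 + 2\right) + 7\right)^{2}}{n} = \frac{1974 \left(\left(3 \cdot 1 + 4\right) \left(-5 + 2\right) + 7\right)^{2}}{729} = 1974 \left(\left(3 + 4\right) \left(-3\right) + 7\right)^{2} \cdot \frac{1}{729} = 1974 \left(7 \left(-3\right) + 7\right)^{2} \cdot \frac{1}{729} = 1974 \left(-21 + 7\right)^{2} \cdot \frac{1}{729} = 1974 \left(-14\right)^{2} \cdot \frac{1}{729} = 1974 \cdot 196 \cdot \frac{1}{729} = 386904 \cdot \frac{1}{729} = \frac{128968}{243}$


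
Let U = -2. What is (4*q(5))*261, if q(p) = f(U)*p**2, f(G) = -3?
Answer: -78300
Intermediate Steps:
q(p) = -3*p**2
(4*q(5))*261 = (4*(-3*5**2))*261 = (4*(-3*25))*261 = (4*(-75))*261 = -300*261 = -78300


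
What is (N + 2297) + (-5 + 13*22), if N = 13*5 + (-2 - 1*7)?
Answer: 2634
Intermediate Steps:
N = 56 (N = 65 + (-2 - 7) = 65 - 9 = 56)
(N + 2297) + (-5 + 13*22) = (56 + 2297) + (-5 + 13*22) = 2353 + (-5 + 286) = 2353 + 281 = 2634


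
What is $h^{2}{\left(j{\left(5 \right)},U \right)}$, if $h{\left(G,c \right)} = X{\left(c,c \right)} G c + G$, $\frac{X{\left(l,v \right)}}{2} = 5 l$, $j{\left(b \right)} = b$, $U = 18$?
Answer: $262602025$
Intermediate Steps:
$X{\left(l,v \right)} = 10 l$ ($X{\left(l,v \right)} = 2 \cdot 5 l = 10 l$)
$h{\left(G,c \right)} = G + 10 G c^{2}$ ($h{\left(G,c \right)} = 10 c G c + G = 10 G c c + G = 10 G c^{2} + G = G + 10 G c^{2}$)
$h^{2}{\left(j{\left(5 \right)},U \right)} = \left(5 \left(1 + 10 \cdot 18^{2}\right)\right)^{2} = \left(5 \left(1 + 10 \cdot 324\right)\right)^{2} = \left(5 \left(1 + 3240\right)\right)^{2} = \left(5 \cdot 3241\right)^{2} = 16205^{2} = 262602025$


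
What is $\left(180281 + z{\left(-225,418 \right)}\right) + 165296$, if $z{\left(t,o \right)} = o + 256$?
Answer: $346251$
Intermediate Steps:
$z{\left(t,o \right)} = 256 + o$
$\left(180281 + z{\left(-225,418 \right)}\right) + 165296 = \left(180281 + \left(256 + 418\right)\right) + 165296 = \left(180281 + 674\right) + 165296 = 180955 + 165296 = 346251$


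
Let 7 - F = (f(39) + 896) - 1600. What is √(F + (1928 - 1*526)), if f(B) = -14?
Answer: √2127 ≈ 46.119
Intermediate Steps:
F = 725 (F = 7 - ((-14 + 896) - 1600) = 7 - (882 - 1600) = 7 - 1*(-718) = 7 + 718 = 725)
√(F + (1928 - 1*526)) = √(725 + (1928 - 1*526)) = √(725 + (1928 - 526)) = √(725 + 1402) = √2127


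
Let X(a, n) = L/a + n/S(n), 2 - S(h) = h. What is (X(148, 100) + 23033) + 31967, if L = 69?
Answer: 398855981/7252 ≈ 54999.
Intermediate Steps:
S(h) = 2 - h
X(a, n) = 69/a + n/(2 - n)
(X(148, 100) + 23033) + 31967 = ((69/148 - 1*100/(-2 + 100)) + 23033) + 31967 = ((69*(1/148) - 1*100/98) + 23033) + 31967 = ((69/148 - 1*100*1/98) + 23033) + 31967 = ((69/148 - 50/49) + 23033) + 31967 = (-4019/7252 + 23033) + 31967 = 167031297/7252 + 31967 = 398855981/7252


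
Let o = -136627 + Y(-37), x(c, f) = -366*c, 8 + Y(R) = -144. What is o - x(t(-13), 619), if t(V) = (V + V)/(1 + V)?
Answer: -135986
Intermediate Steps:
t(V) = 2*V/(1 + V) (t(V) = (2*V)/(1 + V) = 2*V/(1 + V))
Y(R) = -152 (Y(R) = -8 - 144 = -152)
o = -136779 (o = -136627 - 152 = -136779)
o - x(t(-13), 619) = -136779 - (-366)*2*(-13)/(1 - 13) = -136779 - (-366)*2*(-13)/(-12) = -136779 - (-366)*2*(-13)*(-1/12) = -136779 - (-366)*13/6 = -136779 - 1*(-793) = -136779 + 793 = -135986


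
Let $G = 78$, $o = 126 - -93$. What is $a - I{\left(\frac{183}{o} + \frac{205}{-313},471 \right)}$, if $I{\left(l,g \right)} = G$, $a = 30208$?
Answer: $30130$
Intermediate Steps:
$o = 219$ ($o = 126 + 93 = 219$)
$I{\left(l,g \right)} = 78$
$a - I{\left(\frac{183}{o} + \frac{205}{-313},471 \right)} = 30208 - 78 = 30130$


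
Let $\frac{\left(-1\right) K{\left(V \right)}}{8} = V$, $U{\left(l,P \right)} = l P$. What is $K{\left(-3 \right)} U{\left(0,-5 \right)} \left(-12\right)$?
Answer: $0$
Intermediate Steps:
$U{\left(l,P \right)} = P l$
$K{\left(V \right)} = - 8 V$
$K{\left(-3 \right)} U{\left(0,-5 \right)} \left(-12\right) = \left(-8\right) \left(-3\right) \left(\left(-5\right) 0\right) \left(-12\right) = 24 \cdot 0 \left(-12\right) = 0 \left(-12\right) = 0$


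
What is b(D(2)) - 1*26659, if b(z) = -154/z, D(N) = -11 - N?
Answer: -346413/13 ≈ -26647.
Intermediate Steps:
b(D(2)) - 1*26659 = -154/(-11 - 1*2) - 1*26659 = -154/(-11 - 2) - 26659 = -154/(-13) - 26659 = -154*(-1/13) - 26659 = 154/13 - 26659 = -346413/13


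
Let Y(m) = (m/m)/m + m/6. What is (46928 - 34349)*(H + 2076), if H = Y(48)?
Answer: 419438369/16 ≈ 2.6215e+7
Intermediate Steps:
Y(m) = 1/m + m/6 (Y(m) = 1/m + m*(⅙) = 1/m + m/6)
H = 385/48 (H = 1/48 + (⅙)*48 = 1/48 + 8 = 385/48 ≈ 8.0208)
(46928 - 34349)*(H + 2076) = (46928 - 34349)*(385/48 + 2076) = 12579*(100033/48) = 419438369/16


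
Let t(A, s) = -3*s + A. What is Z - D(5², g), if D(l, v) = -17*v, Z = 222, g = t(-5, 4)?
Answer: -67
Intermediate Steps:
t(A, s) = A - 3*s
g = -17 (g = -5 - 3*4 = -5 - 12 = -17)
Z - D(5², g) = 222 - (-17)*(-17) = 222 - 1*289 = 222 - 289 = -67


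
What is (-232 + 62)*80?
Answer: -13600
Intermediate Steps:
(-232 + 62)*80 = -170*80 = -13600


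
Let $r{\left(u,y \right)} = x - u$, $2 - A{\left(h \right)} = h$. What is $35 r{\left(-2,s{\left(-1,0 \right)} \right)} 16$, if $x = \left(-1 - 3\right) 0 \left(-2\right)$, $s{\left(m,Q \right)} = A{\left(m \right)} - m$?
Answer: $1120$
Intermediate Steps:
$A{\left(h \right)} = 2 - h$
$s{\left(m,Q \right)} = 2 - 2 m$ ($s{\left(m,Q \right)} = \left(2 - m\right) - m = 2 - 2 m$)
$x = 0$ ($x = \left(-4\right) 0 = 0$)
$r{\left(u,y \right)} = - u$ ($r{\left(u,y \right)} = 0 - u = - u$)
$35 r{\left(-2,s{\left(-1,0 \right)} \right)} 16 = 35 \left(\left(-1\right) \left(-2\right)\right) 16 = 35 \cdot 2 \cdot 16 = 70 \cdot 16 = 1120$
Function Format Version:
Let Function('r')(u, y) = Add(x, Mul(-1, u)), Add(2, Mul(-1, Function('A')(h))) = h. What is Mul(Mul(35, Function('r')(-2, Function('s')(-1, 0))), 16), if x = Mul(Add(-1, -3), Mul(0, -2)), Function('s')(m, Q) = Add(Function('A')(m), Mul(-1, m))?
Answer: 1120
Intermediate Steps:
Function('A')(h) = Add(2, Mul(-1, h))
Function('s')(m, Q) = Add(2, Mul(-2, m)) (Function('s')(m, Q) = Add(Add(2, Mul(-1, m)), Mul(-1, m)) = Add(2, Mul(-2, m)))
x = 0 (x = Mul(-4, 0) = 0)
Function('r')(u, y) = Mul(-1, u) (Function('r')(u, y) = Add(0, Mul(-1, u)) = Mul(-1, u))
Mul(Mul(35, Function('r')(-2, Function('s')(-1, 0))), 16) = Mul(Mul(35, Mul(-1, -2)), 16) = Mul(Mul(35, 2), 16) = Mul(70, 16) = 1120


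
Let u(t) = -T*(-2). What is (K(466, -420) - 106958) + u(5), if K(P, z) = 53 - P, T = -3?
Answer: -107377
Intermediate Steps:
u(t) = -6 (u(t) = -1*(-3)*(-2) = 3*(-2) = -6)
(K(466, -420) - 106958) + u(5) = ((53 - 1*466) - 106958) - 6 = ((53 - 466) - 106958) - 6 = (-413 - 106958) - 6 = -107371 - 6 = -107377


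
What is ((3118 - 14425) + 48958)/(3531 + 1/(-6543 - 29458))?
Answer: 1355473651/127119530 ≈ 10.663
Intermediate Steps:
((3118 - 14425) + 48958)/(3531 + 1/(-6543 - 29458)) = (-11307 + 48958)/(3531 + 1/(-36001)) = 37651/(3531 - 1/36001) = 37651/(127119530/36001) = 37651*(36001/127119530) = 1355473651/127119530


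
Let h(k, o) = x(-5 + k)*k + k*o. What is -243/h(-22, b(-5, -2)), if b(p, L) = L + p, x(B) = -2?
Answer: -27/22 ≈ -1.2273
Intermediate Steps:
h(k, o) = -2*k + k*o
-243/h(-22, b(-5, -2)) = -243*(-1/(22*(-2 + (-2 - 5)))) = -243*(-1/(22*(-2 - 7))) = -243/((-22*(-9))) = -243/198 = -243*1/198 = -27/22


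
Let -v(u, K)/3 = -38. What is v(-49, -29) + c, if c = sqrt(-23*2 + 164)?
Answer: 114 + sqrt(118) ≈ 124.86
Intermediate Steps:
v(u, K) = 114 (v(u, K) = -3*(-38) = 114)
c = sqrt(118) (c = sqrt(-46 + 164) = sqrt(118) ≈ 10.863)
v(-49, -29) + c = 114 + sqrt(118)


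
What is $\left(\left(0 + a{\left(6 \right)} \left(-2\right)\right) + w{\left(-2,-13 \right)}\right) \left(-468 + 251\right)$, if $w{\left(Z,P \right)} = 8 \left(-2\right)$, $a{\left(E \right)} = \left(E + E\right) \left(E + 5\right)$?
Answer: $60760$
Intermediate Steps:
$a{\left(E \right)} = 2 E \left(5 + E\right)$
$w{\left(Z,P \right)} = -16$
$\left(\left(0 + a{\left(6 \right)} \left(-2\right)\right) + w{\left(-2,-13 \right)}\right) \left(-468 + 251\right) = \left(\left(0 + 2 \cdot 6 \left(5 + 6\right) \left(-2\right)\right) - 16\right) \left(-468 + 251\right) = \left(\left(0 + 2 \cdot 6 \cdot 11 \left(-2\right)\right) - 16\right) \left(-217\right) = \left(\left(0 + 132 \left(-2\right)\right) - 16\right) \left(-217\right) = \left(\left(0 - 264\right) - 16\right) \left(-217\right) = \left(-264 - 16\right) \left(-217\right) = \left(-280\right) \left(-217\right) = 60760$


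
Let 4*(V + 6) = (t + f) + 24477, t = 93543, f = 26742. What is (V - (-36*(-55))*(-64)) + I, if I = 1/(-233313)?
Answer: 76015475215/466626 ≈ 1.6290e+5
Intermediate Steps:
I = -1/233313 ≈ -4.2861e-6
V = 72369/2 (V = -6 + ((93543 + 26742) + 24477)/4 = -6 + (120285 + 24477)/4 = -6 + (¼)*144762 = -6 + 72381/2 = 72369/2 ≈ 36185.)
(V - (-36*(-55))*(-64)) + I = (72369/2 - (-36*(-55))*(-64)) - 1/233313 = (72369/2 - 1980*(-64)) - 1/233313 = (72369/2 - 1*(-126720)) - 1/233313 = (72369/2 + 126720) - 1/233313 = 325809/2 - 1/233313 = 76015475215/466626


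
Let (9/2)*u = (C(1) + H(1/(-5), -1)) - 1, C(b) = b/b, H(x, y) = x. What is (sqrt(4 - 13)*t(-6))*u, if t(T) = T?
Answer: 4*I/5 ≈ 0.8*I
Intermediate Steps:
C(b) = 1
u = -2/45 (u = 2*((1 + 1/(-5)) - 1)/9 = 2*((1 - 1/5) - 1)/9 = 2*(4/5 - 1)/9 = (2/9)*(-1/5) = -2/45 ≈ -0.044444)
(sqrt(4 - 13)*t(-6))*u = (sqrt(4 - 13)*(-6))*(-2/45) = (sqrt(-9)*(-6))*(-2/45) = ((3*I)*(-6))*(-2/45) = -18*I*(-2/45) = 4*I/5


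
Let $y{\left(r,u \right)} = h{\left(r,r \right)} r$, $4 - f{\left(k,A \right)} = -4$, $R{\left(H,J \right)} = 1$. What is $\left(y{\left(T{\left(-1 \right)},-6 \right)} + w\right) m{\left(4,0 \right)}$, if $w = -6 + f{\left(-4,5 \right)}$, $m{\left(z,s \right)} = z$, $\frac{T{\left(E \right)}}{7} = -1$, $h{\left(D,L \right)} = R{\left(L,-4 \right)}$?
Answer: $-20$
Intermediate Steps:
$f{\left(k,A \right)} = 8$ ($f{\left(k,A \right)} = 4 - -4 = 4 + 4 = 8$)
$h{\left(D,L \right)} = 1$
$T{\left(E \right)} = -7$ ($T{\left(E \right)} = 7 \left(-1\right) = -7$)
$y{\left(r,u \right)} = r$ ($y{\left(r,u \right)} = 1 r = r$)
$w = 2$ ($w = -6 + 8 = 2$)
$\left(y{\left(T{\left(-1 \right)},-6 \right)} + w\right) m{\left(4,0 \right)} = \left(-7 + 2\right) 4 = \left(-5\right) 4 = -20$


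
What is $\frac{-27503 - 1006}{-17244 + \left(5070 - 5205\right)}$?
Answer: $\frac{9503}{5793} \approx 1.6404$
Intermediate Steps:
$\frac{-27503 - 1006}{-17244 + \left(5070 - 5205\right)} = \frac{-27503 + \left(-18173 + 17167\right)}{-17244 - 135} = \frac{-27503 - 1006}{-17379} = \left(-28509\right) \left(- \frac{1}{17379}\right) = \frac{9503}{5793}$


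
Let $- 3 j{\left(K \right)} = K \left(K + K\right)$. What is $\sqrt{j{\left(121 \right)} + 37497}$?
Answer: $\frac{\sqrt{249627}}{3} \approx 166.54$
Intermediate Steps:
$j{\left(K \right)} = - \frac{2 K^{2}}{3}$ ($j{\left(K \right)} = - \frac{K \left(K + K\right)}{3} = - \frac{K 2 K}{3} = - \frac{2 K^{2}}{3}$)
$\sqrt{j{\left(121 \right)} + 37497} = \sqrt{- \frac{2 \cdot 121^{2}}{3} + 37497} = \sqrt{\left(- \frac{2}{3}\right) 14641 + 37497} = \sqrt{- \frac{29282}{3} + 37497} = \sqrt{\frac{83209}{3}} = \frac{\sqrt{249627}}{3}$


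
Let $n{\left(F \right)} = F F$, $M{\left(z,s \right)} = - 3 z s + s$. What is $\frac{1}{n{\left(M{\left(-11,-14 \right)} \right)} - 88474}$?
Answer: $\frac{1}{138102} \approx 7.241 \cdot 10^{-6}$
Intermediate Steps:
$M{\left(z,s \right)} = s - 3 s z$ ($M{\left(z,s \right)} = - 3 s z + s = s - 3 s z$)
$n{\left(F \right)} = F^{2}$
$\frac{1}{n{\left(M{\left(-11,-14 \right)} \right)} - 88474} = \frac{1}{\left(- 14 \left(1 - -33\right)\right)^{2} - 88474} = \frac{1}{\left(- 14 \left(1 + 33\right)\right)^{2} - 88474} = \frac{1}{\left(\left(-14\right) 34\right)^{2} - 88474} = \frac{1}{\left(-476\right)^{2} - 88474} = \frac{1}{226576 - 88474} = \frac{1}{138102}$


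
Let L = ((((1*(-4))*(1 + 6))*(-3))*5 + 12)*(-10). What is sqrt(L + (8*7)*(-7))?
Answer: 2*I*sqrt(1178) ≈ 68.644*I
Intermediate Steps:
L = -4320 (L = ((-4*7*(-3))*5 + 12)*(-10) = (-28*(-3)*5 + 12)*(-10) = (84*5 + 12)*(-10) = (420 + 12)*(-10) = 432*(-10) = -4320)
sqrt(L + (8*7)*(-7)) = sqrt(-4320 + (8*7)*(-7)) = sqrt(-4320 + 56*(-7)) = sqrt(-4320 - 392) = sqrt(-4712) = 2*I*sqrt(1178)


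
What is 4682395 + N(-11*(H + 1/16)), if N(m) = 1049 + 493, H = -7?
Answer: 4683937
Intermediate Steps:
N(m) = 1542
4682395 + N(-11*(H + 1/16)) = 4682395 + 1542 = 4683937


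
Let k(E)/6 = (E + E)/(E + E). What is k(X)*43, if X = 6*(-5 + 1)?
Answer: 258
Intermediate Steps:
X = -24 (X = 6*(-4) = -24)
k(E) = 6 (k(E) = 6*((E + E)/(E + E)) = 6*((2*E)/((2*E))) = 6*((2*E)*(1/(2*E))) = 6*1 = 6)
k(X)*43 = 6*43 = 258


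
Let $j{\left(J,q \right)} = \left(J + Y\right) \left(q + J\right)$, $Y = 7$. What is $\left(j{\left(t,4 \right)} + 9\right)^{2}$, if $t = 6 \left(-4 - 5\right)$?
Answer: $5564881$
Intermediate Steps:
$t = -54$ ($t = 6 \left(-9\right) = -54$)
$j{\left(J,q \right)} = \left(7 + J\right) \left(J + q\right)$ ($j{\left(J,q \right)} = \left(J + 7\right) \left(q + J\right) = \left(7 + J\right) \left(J + q\right)$)
$\left(j{\left(t,4 \right)} + 9\right)^{2} = \left(\left(\left(-54\right)^{2} + 7 \left(-54\right) + 7 \cdot 4 - 216\right) + 9\right)^{2} = \left(\left(2916 - 378 + 28 - 216\right) + 9\right)^{2} = \left(2350 + 9\right)^{2} = 2359^{2} = 5564881$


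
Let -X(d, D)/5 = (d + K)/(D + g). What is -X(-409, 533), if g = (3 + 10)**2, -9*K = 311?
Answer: -9980/3159 ≈ -3.1592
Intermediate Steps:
K = -311/9 (K = -1/9*311 = -311/9 ≈ -34.556)
g = 169 (g = 13**2 = 169)
X(d, D) = -5*(-311/9 + d)/(169 + D) (X(d, D) = -5*(d - 311/9)/(D + 169) = -5*(-311/9 + d)/(169 + D))
-X(-409, 533) = -5*(311 - 9*(-409))/(9*(169 + 533)) = -5*(311 + 3681)/(9*702) = -5*3992/(9*702) = -1*9980/3159 = -9980/3159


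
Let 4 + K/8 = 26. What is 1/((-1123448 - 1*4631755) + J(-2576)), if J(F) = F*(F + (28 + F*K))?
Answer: 1/1168705021 ≈ 8.5565e-10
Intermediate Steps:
K = 176 (K = -32 + 8*26 = -32 + 208 = 176)
J(F) = F*(28 + 177*F) (J(F) = F*(F + (28 + F*176)) = F*(F + (28 + 176*F)) = F*(28 + 177*F))
1/((-1123448 - 1*4631755) + J(-2576)) = 1/((-1123448 - 1*4631755) - 2576*(28 + 177*(-2576))) = 1/((-1123448 - 4631755) - 2576*(28 - 455952)) = 1/(-5755203 - 2576*(-455924)) = 1/(-5755203 + 1174460224) = 1/1168705021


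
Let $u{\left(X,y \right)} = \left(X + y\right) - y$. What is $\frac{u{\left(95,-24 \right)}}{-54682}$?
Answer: $- \frac{5}{2878} \approx -0.0017373$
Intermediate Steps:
$u{\left(X,y \right)} = X$
$\frac{u{\left(95,-24 \right)}}{-54682} = \frac{95}{-54682} = 95 \left(- \frac{1}{54682}\right) = - \frac{5}{2878}$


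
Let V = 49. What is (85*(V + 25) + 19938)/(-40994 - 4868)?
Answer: -13114/22931 ≈ -0.57189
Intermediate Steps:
(85*(V + 25) + 19938)/(-40994 - 4868) = (85*(49 + 25) + 19938)/(-40994 - 4868) = (85*74 + 19938)/(-45862) = (6290 + 19938)*(-1/45862) = 26228*(-1/45862) = -13114/22931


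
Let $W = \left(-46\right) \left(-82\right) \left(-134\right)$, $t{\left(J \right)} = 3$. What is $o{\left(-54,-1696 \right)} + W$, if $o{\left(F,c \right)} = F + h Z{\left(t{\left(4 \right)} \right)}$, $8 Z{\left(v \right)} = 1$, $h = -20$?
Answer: $- \frac{1011009}{2} \approx -5.055 \cdot 10^{5}$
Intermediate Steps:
$Z{\left(v \right)} = \frac{1}{8}$ ($Z{\left(v \right)} = \frac{1}{8} \cdot 1 = \frac{1}{8}$)
$o{\left(F,c \right)} = - \frac{5}{2} + F$ ($o{\left(F,c \right)} = F - \frac{5}{2} = - \frac{5}{2} + F$)
$W = -505448$ ($W = 3772 \left(-134\right) = -505448$)
$o{\left(-54,-1696 \right)} + W = \left(- \frac{5}{2} - 54\right) - 505448 = - \frac{113}{2} - 505448 = - \frac{1011009}{2}$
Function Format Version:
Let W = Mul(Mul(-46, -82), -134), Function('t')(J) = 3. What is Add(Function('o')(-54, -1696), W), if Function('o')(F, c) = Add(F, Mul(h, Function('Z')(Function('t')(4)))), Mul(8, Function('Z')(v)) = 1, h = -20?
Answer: Rational(-1011009, 2) ≈ -5.0550e+5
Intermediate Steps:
Function('Z')(v) = Rational(1, 8) (Function('Z')(v) = Mul(Rational(1, 8), 1) = Rational(1, 8))
Function('o')(F, c) = Add(Rational(-5, 2), F) (Function('o')(F, c) = Add(F, Mul(-20, Rational(1, 8))) = Add(F, Rational(-5, 2)) = Add(Rational(-5, 2), F))
W = -505448 (W = Mul(3772, -134) = -505448)
Add(Function('o')(-54, -1696), W) = Add(Add(Rational(-5, 2), -54), -505448) = Add(Rational(-113, 2), -505448) = Rational(-1011009, 2)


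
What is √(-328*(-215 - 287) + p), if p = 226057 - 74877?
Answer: 2*√78959 ≈ 561.99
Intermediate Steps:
p = 151180
√(-328*(-215 - 287) + p) = √(-328*(-215 - 287) + 151180) = √(-328*(-502) + 151180) = √(164656 + 151180) = √315836 = 2*√78959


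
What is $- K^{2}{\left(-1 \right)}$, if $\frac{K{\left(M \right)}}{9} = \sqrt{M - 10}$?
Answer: $891$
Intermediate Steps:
$K{\left(M \right)} = 9 \sqrt{-10 + M}$ ($K{\left(M \right)} = 9 \sqrt{M - 10} = 9 \sqrt{-10 + M}$)
$- K^{2}{\left(-1 \right)} = - \left(9 \sqrt{-10 - 1}\right)^{2} = - \left(9 \sqrt{-11}\right)^{2} = - \left(9 i \sqrt{11}\right)^{2} = \left(-1\right) \left(-891\right) = 891$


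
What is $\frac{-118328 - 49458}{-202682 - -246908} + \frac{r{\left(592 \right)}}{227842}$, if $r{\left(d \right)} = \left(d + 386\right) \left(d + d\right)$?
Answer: $\frac{3245721835}{2519135073} \approx 1.2884$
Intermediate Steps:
$r{\left(d \right)} = 2 d \left(386 + d\right)$ ($r{\left(d \right)} = \left(386 + d\right) 2 d = 2 d \left(386 + d\right)$)
$\frac{-118328 - 49458}{-202682 - -246908} + \frac{r{\left(592 \right)}}{227842} = \frac{-118328 - 49458}{-202682 - -246908} + \frac{2 \cdot 592 \left(386 + 592\right)}{227842} = \frac{-118328 - 49458}{-202682 + 246908} + 2 \cdot 592 \cdot 978 \cdot \frac{1}{227842} = - \frac{167786}{44226} + 1157952 \cdot \frac{1}{227842} = \left(-167786\right) \frac{1}{44226} + \frac{578976}{113921} = - \frac{83893}{22113} + \frac{578976}{113921} = \frac{3245721835}{2519135073}$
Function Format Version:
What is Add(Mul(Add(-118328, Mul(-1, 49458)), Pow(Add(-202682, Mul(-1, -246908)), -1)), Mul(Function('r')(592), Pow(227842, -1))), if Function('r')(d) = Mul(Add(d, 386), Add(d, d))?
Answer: Rational(3245721835, 2519135073) ≈ 1.2884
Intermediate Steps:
Function('r')(d) = Mul(2, d, Add(386, d)) (Function('r')(d) = Mul(Add(386, d), Mul(2, d)) = Mul(2, d, Add(386, d)))
Add(Mul(Add(-118328, Mul(-1, 49458)), Pow(Add(-202682, Mul(-1, -246908)), -1)), Mul(Function('r')(592), Pow(227842, -1))) = Add(Mul(Add(-118328, Mul(-1, 49458)), Pow(Add(-202682, Mul(-1, -246908)), -1)), Mul(Mul(2, 592, Add(386, 592)), Pow(227842, -1))) = Add(Mul(Add(-118328, -49458), Pow(Add(-202682, 246908), -1)), Mul(Mul(2, 592, 978), Rational(1, 227842))) = Add(Mul(-167786, Pow(44226, -1)), Mul(1157952, Rational(1, 227842))) = Add(Mul(-167786, Rational(1, 44226)), Rational(578976, 113921)) = Add(Rational(-83893, 22113), Rational(578976, 113921)) = Rational(3245721835, 2519135073)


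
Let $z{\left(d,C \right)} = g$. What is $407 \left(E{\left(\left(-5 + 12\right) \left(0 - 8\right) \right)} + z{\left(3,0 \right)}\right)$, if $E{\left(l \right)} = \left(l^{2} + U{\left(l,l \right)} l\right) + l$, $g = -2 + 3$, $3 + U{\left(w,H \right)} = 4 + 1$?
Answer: $1208383$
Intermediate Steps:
$U{\left(w,H \right)} = 2$ ($U{\left(w,H \right)} = -3 + \left(4 + 1\right) = -3 + 5 = 2$)
$g = 1$
$z{\left(d,C \right)} = 1$
$E{\left(l \right)} = l^{2} + 3 l$ ($E{\left(l \right)} = \left(l^{2} + 2 l\right) + l = l^{2} + 3 l$)
$407 \left(E{\left(\left(-5 + 12\right) \left(0 - 8\right) \right)} + z{\left(3,0 \right)}\right) = 407 \left(\left(-5 + 12\right) \left(0 - 8\right) \left(3 + \left(-5 + 12\right) \left(0 - 8\right)\right) + 1\right) = 407 \left(7 \left(-8\right) \left(3 + 7 \left(-8\right)\right) + 1\right) = 407 \left(- 56 \left(3 - 56\right) + 1\right) = 407 \left(\left(-56\right) \left(-53\right) + 1\right) = 407 \left(2968 + 1\right) = 407 \cdot 2969 = 1208383$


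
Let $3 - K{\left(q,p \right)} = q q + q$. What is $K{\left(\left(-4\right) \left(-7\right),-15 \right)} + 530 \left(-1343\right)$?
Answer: $-712599$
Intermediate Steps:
$K{\left(q,p \right)} = 3 - q - q^{2}$ ($K{\left(q,p \right)} = 3 - \left(q q + q\right) = 3 - \left(q^{2} + q\right) = 3 - \left(q + q^{2}\right) = 3 - q - q^{2}$)
$K{\left(\left(-4\right) \left(-7\right),-15 \right)} + 530 \left(-1343\right) = \left(3 - \left(-4\right) \left(-7\right) - \left(\left(-4\right) \left(-7\right)\right)^{2}\right) + 530 \left(-1343\right) = \left(3 - 28 - 28^{2}\right) - 711790 = \left(3 - 28 - 784\right) - 711790 = -809 - 711790 = -712599$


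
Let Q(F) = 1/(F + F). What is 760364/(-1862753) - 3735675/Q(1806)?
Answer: -25134607006309664/1862753 ≈ -1.3493e+10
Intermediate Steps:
Q(F) = 1/(2*F)
760364/(-1862753) - 3735675/Q(1806) = 760364/(-1862753) - 3735675/((½)/1806) = 760364*(-1/1862753) - 3735675/((½)*(1/1806)) = -760364/1862753 - 3735675/1/3612 = -760364/1862753 - 3735675*3612 = -760364/1862753 - 13493258100 = -25134607006309664/1862753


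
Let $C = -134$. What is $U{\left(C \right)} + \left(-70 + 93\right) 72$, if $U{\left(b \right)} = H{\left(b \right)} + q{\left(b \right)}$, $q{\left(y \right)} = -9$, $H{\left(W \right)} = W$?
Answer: $1513$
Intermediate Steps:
$U{\left(b \right)} = -9 + b$ ($U{\left(b \right)} = b - 9 = -9 + b$)
$U{\left(C \right)} + \left(-70 + 93\right) 72 = \left(-9 - 134\right) + \left(-70 + 93\right) 72 = -143 + 23 \cdot 72 = -143 + 1656 = 1513$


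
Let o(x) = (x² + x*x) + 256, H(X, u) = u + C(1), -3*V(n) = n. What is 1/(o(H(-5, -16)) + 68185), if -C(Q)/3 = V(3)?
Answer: 1/68779 ≈ 1.4539e-5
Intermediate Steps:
V(n) = -n/3
C(Q) = 3 (C(Q) = -(-1)*3 = -3*(-1) = 3)
H(X, u) = 3 + u (H(X, u) = u + 3 = 3 + u)
o(x) = 256 + 2*x² (o(x) = (x² + x²) + 256 = 2*x² + 256 = 256 + 2*x²)
1/(o(H(-5, -16)) + 68185) = 1/((256 + 2*(3 - 16)²) + 68185) = 1/((256 + 2*(-13)²) + 68185) = 1/((256 + 2*169) + 68185) = 1/((256 + 338) + 68185) = 1/(594 + 68185) = 1/68779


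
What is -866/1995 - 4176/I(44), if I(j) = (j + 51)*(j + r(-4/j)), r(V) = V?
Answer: -3466/2415 ≈ -1.4352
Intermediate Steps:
I(j) = (51 + j)*(j - 4/j) (I(j) = (j + 51)*(j - 4/j) = (51 + j)*(j - 4/j))
-866/1995 - 4176/I(44) = -866/1995 - 4176/(-4 + 44² - 204/44 + 51*44) = -866*1/1995 - 4176/(-4 + 1936 - 204*1/44 + 2244) = -866/1995 - 4176/(-4 + 1936 - 51/11 + 2244) = -866/1995 - 4176/45885/11 = -866/1995 - 4176*11/45885 = -866/1995 - 15312/15295 = -3466/2415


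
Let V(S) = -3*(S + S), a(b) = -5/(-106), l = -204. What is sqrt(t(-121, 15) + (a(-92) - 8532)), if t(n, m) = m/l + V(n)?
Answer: I*sqrt(25347760019)/1802 ≈ 88.352*I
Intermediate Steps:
a(b) = 5/106 (a(b) = -5*(-1/106) = 5/106)
V(S) = -6*S
t(n, m) = -6*n - m/204 (t(n, m) = m/(-204) - 6*n = -m/204 - 6*n = -6*n - m/204)
sqrt(t(-121, 15) + (a(-92) - 8532)) = sqrt((-6*(-121) - 1/204*15) + (5/106 - 8532)) = sqrt((726 - 5/68) - 904387/106) = sqrt(49363/68 - 904387/106) = sqrt(-28132919/3604) = I*sqrt(25347760019)/1802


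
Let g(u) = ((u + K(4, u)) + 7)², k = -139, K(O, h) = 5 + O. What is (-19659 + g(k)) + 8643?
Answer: 4113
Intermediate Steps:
g(u) = (16 + u)² (g(u) = ((u + (5 + 4)) + 7)² = ((u + 9) + 7)² = ((9 + u) + 7)² = (16 + u)²)
(-19659 + g(k)) + 8643 = (-19659 + (16 - 139)²) + 8643 = (-19659 + (-123)²) + 8643 = (-19659 + 15129) + 8643 = -4530 + 8643 = 4113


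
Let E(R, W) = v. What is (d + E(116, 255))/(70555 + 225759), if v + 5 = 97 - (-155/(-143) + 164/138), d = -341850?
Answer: -3372148607/2923730238 ≈ -1.1534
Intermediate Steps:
v = 885343/9867 (v = -5 + (97 - (-155/(-143) + 164/138)) = -5 + (97 - (-155*(-1/143) + 164*(1/138))) = -5 + (97 - (155/143 + 82/69)) = -5 + (97 - 1*22421/9867) = -5 + (97 - 22421/9867) = -5 + 934678/9867 = 885343/9867 ≈ 89.728)
E(R, W) = 885343/9867
(d + E(116, 255))/(70555 + 225759) = (-341850 + 885343/9867)/(70555 + 225759) = -3372148607/9867/296314 = -3372148607/9867*1/296314 = -3372148607/2923730238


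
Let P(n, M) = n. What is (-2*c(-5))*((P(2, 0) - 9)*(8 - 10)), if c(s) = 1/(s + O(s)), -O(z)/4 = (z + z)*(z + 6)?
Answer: -⅘ ≈ -0.80000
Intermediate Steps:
O(z) = -8*z*(6 + z) (O(z) = -4*(z + z)*(z + 6) = -4*2*z*(6 + z) = -8*z*(6 + z))
c(s) = 1/(s - 8*s*(6 + s))
(-2*c(-5))*((P(2, 0) - 9)*(8 - 10)) = (-(-2)/((-5)*(47 + 8*(-5))))*((2 - 9)*(8 - 10)) = (-(-2)*(-1)/(5*(47 - 40)))*(-7*(-2)) = -(-2)*(-1)/(5*7)*14 = -2*1/35*14 = -2/35*14 = -⅘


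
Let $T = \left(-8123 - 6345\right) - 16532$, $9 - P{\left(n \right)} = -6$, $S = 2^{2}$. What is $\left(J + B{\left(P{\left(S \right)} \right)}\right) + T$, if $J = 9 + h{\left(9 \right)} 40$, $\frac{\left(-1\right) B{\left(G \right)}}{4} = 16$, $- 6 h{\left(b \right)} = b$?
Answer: $-31115$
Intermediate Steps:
$h{\left(b \right)} = - \frac{b}{6}$
$S = 4$
$P{\left(n \right)} = 15$ ($P{\left(n \right)} = 9 - -6 = 9 + 6 = 15$)
$T = -31000$ ($T = -14468 - 16532 = -31000$)
$B{\left(G \right)} = -64$ ($B{\left(G \right)} = \left(-4\right) 16 = -64$)
$J = -51$ ($J = 9 + \left(- \frac{1}{6}\right) 9 \cdot 40 = 9 - 60 = -51$)
$\left(J + B{\left(P{\left(S \right)} \right)}\right) + T = \left(-51 - 64\right) - 31000 = -115 - 31000 = -31115$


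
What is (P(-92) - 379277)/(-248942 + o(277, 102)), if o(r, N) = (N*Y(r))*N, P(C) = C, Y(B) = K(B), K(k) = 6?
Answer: 379369/186518 ≈ 2.0340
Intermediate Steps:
Y(B) = 6
o(r, N) = 6*N² (o(r, N) = (N*6)*N = (6*N)*N = 6*N²)
(P(-92) - 379277)/(-248942 + o(277, 102)) = (-92 - 379277)/(-248942 + 6*102²) = -379369/(-248942 + 6*10404) = -379369/(-248942 + 62424) = -379369/(-186518) = -379369*(-1/186518) = 379369/186518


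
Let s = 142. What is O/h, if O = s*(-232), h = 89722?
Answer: -16472/44861 ≈ -0.36718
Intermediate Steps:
O = -32944 (O = 142*(-232) = -32944)
O/h = -32944/89722 = -32944*1/89722 = -16472/44861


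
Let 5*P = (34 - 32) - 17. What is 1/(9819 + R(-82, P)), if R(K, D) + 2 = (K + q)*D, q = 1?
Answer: 1/10060 ≈ 9.9404e-5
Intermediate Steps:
P = -3 (P = ((34 - 32) - 17)/5 = (2 - 17)/5 = (1/5)*(-15) = -3)
R(K, D) = -2 + D*(1 + K) (R(K, D) = -2 + (K + 1)*D = -2 + (1 + K)*D = -2 + D*(1 + K))
1/(9819 + R(-82, P)) = 1/(9819 + (-2 - 3 - 3*(-82))) = 1/(9819 + (-2 - 3 + 246)) = 1/(9819 + 241) = 1/10060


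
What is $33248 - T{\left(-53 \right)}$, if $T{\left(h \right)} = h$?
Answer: $33301$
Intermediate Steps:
$33248 - T{\left(-53 \right)} = 33248 - -53 = 33248 + 53 = 33301$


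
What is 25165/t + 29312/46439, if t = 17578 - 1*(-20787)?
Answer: 458638463/356326447 ≈ 1.2871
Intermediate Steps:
t = 38365 (t = 17578 + 20787 = 38365)
25165/t + 29312/46439 = 25165/38365 + 29312/46439 = 25165*(1/38365) + 29312*(1/46439) = 5033/7673 + 29312/46439 = 458638463/356326447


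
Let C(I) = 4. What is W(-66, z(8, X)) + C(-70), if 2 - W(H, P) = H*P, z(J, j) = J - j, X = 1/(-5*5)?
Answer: 13416/25 ≈ 536.64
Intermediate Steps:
X = -1/25 (X = 1/(-25) = -1/25 ≈ -0.040000)
W(H, P) = 2 - H*P
W(-66, z(8, X)) + C(-70) = (2 - 1*(-66)*(8 - 1*(-1/25))) + 4 = (2 - 1*(-66)*(8 + 1/25)) + 4 = (2 - 1*(-66)*201/25) + 4 = (2 + 13266/25) + 4 = 13316/25 + 4 = 13416/25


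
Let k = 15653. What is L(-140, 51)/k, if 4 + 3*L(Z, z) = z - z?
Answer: -4/46959 ≈ -8.5181e-5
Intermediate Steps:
L(Z, z) = -4/3 (L(Z, z) = -4/3 + (z - z)/3 = -4/3 + (1/3)*0 = -4/3 + 0 = -4/3)
L(-140, 51)/k = -4/3/15653 = -4/3*1/15653 = -4/46959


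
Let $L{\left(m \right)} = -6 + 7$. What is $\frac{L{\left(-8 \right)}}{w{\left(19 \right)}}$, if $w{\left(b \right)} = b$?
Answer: $\frac{1}{19} \approx 0.052632$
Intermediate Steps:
$L{\left(m \right)} = 1$
$\frac{L{\left(-8 \right)}}{w{\left(19 \right)}} = 1 \cdot \frac{1}{19} = \frac{1}{19}$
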